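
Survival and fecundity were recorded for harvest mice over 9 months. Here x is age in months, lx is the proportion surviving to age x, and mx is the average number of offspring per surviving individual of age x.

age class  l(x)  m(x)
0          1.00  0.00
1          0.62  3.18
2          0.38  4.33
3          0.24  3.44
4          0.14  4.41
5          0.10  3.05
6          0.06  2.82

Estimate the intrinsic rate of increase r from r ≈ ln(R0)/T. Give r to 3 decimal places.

R0 = Σ lx·mx = 0 + 1.9716 + 1.6454 + 0.8256 + 0.6174 + 0.305 + 0.1692 = 5.5342
Σ x·lx·mx = 12.749; T = 12.749/5.5342 = 2.30368…
r ≈ ln(R0)/T = ln(5.5342)/2.30368… = 0.7427… → 0.743

0.743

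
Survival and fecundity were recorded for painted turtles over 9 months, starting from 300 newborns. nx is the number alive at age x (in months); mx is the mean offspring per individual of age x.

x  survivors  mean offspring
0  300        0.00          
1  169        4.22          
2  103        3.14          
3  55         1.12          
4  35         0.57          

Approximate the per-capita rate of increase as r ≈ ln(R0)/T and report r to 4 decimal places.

lx = nx/n0 = nx/300: 1, 0.56333…, 0.34333…, 0.18333…, 0.11667…
R0 = Σ lx·mx = 0 + 2.37727… + 1.07807… + 0.20533… + 0.0665… = 3.727167…
Σ x·lx·mx = 5.4154…; T = 5.4154…/3.727167… = 1.45295…
r ≈ ln(R0)/T = ln(3.727167…)/1.45295… = 0.905499… → 0.9055

0.9055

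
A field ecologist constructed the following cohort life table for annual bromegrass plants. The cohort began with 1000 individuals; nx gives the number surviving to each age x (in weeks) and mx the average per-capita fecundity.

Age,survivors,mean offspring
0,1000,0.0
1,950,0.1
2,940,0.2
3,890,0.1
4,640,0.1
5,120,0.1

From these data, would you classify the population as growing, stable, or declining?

declining

lx = nx/n0 = nx/1000: 1, 0.95, 0.94, 0.89, 0.64, 0.12
R0 = Σ lx·mx = 0 + 0.095 + 0.188 + 0.089 + 0.064 + 0.012 = 0.448
R0 < 1, so the population is declining.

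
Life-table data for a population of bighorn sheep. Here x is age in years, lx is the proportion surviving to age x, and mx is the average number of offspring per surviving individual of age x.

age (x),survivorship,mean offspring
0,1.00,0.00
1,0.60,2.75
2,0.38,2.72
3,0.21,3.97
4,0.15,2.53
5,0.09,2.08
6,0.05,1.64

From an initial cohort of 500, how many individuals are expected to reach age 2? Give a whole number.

190

Expected survivors = N0 · l_2 = 500 × 0.38 = 190 → 190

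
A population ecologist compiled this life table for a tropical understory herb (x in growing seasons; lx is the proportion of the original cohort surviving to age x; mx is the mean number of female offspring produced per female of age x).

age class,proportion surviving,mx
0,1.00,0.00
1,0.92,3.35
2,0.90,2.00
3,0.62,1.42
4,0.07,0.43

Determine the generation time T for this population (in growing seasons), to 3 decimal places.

1.630

lx·mx: 0, 3.082, 1.8, 0.8804, 0.0301 → R0 = 5.7925
x·lx·mx: 0, 3.082, 3.6, 2.6412, 0.1204 → Σ = 9.4436
T = 9.4436 / 5.7925 = 1.630315… → 1.630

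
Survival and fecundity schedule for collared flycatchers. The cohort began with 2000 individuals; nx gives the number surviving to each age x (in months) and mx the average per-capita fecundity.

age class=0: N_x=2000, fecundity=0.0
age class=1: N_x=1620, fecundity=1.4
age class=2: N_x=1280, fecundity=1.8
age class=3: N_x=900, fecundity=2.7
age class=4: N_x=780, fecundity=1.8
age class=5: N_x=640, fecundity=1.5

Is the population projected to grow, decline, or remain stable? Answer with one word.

lx = nx/n0 = nx/2000: 1, 0.81, 0.64, 0.45, 0.39, 0.32
R0 = Σ lx·mx = 0 + 1.134 + 1.152 + 1.215 + 0.702 + 0.48 = 4.683
R0 > 1, so the population is growing.

growing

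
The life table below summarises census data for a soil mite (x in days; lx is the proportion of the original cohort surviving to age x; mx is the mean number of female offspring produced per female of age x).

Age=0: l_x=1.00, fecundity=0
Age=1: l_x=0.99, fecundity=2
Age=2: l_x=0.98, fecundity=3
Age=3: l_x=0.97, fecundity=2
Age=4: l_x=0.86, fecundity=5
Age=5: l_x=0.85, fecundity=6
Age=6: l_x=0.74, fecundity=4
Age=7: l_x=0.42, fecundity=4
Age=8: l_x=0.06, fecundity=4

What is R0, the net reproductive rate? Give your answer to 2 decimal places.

lx·mx by age: 0, 1.98, 2.94, 1.94, 4.3, 5.1, 2.96, 1.68, 0.24
R0 = Σ lx·mx = 21.14 → 21.14

21.14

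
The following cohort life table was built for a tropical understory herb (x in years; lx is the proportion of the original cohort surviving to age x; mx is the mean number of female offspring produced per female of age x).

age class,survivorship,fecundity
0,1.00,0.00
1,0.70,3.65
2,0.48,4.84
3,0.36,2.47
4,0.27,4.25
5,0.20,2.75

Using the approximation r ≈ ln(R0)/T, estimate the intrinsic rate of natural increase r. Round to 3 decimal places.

0.872

R0 = Σ lx·mx = 0 + 2.555 + 2.3232 + 0.8892 + 1.1475 + 0.55 = 7.4649
Σ x·lx·mx = 17.209; T = 17.209/7.4649 = 2.30532…
r ≈ ln(R0)/T = ln(7.4649)/2.30532… = 0.87199… → 0.872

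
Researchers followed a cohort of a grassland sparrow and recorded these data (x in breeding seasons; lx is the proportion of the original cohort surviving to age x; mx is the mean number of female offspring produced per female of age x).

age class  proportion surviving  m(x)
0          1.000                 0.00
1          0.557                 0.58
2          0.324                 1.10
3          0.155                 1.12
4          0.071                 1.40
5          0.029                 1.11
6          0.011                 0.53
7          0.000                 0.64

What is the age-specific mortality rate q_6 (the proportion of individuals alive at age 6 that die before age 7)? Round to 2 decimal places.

q_6 = (l_6 − l_7) / l_6 = (0.011 − 0) / 0.011
     = 0.011 / 0.011 = 1 → 1.00

1.00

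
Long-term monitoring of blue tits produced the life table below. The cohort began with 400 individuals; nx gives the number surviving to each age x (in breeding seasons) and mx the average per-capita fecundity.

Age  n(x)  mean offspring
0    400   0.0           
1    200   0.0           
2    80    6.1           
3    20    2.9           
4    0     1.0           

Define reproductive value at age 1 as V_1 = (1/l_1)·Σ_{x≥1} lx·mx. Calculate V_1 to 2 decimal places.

lx = nx/n0 = nx/400: 1, 0.5, 0.2, 0.05, 0
lx·mx for x ≥ 1: 0, 1.22, 0.145, 0 → sum = 1.365
V_1 = 1.365 / l_1 = 1.365 / 0.5 = 2.73 → 2.73

2.73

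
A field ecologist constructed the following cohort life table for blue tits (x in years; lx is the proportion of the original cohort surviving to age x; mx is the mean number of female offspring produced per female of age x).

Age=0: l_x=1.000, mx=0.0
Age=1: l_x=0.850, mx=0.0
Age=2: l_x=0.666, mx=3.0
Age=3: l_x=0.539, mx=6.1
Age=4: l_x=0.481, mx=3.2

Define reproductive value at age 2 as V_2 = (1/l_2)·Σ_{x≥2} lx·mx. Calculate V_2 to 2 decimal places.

lx·mx for x ≥ 2: 1.998, 3.2879, 1.5392 → sum = 6.8251
V_2 = 6.8251 / l_2 = 6.8251 / 0.666 = 10.247898… → 10.25

10.25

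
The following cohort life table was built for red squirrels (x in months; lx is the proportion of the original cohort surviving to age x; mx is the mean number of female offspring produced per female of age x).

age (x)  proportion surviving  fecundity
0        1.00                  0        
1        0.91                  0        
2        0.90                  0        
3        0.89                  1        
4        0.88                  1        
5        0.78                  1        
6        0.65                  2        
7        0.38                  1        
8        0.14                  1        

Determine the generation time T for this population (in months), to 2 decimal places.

4.96

lx·mx: 0, 0, 0, 0.89, 0.88, 0.78, 1.3, 0.38, 0.14 → R0 = 4.37
x·lx·mx: 0, 0, 0, 2.67, 3.52, 3.9, 7.8, 2.66, 1.12 → Σ = 21.67
T = 21.67 / 4.37 = 4.95881… → 4.96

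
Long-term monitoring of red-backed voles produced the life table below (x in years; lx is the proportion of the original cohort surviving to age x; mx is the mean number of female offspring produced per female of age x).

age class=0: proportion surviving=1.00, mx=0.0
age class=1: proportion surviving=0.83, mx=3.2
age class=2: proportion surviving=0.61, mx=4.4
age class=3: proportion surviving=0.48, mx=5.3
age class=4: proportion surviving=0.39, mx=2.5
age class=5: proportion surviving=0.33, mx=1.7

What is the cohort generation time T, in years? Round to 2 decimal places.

lx·mx: 0, 2.656, 2.684, 2.544, 0.975, 0.561 → R0 = 9.42
x·lx·mx: 0, 2.656, 5.368, 7.632, 3.9, 2.805 → Σ = 22.361
T = 22.361 / 9.42 = 2.373779… → 2.37

2.37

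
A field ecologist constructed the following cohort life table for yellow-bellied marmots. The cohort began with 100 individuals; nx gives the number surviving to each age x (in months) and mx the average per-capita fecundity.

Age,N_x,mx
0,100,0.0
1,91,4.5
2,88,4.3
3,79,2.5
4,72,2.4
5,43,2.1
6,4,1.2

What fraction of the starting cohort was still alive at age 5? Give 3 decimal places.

l_5 = n_5/n_0 = 43/100 = 0.43 → 0.430

0.430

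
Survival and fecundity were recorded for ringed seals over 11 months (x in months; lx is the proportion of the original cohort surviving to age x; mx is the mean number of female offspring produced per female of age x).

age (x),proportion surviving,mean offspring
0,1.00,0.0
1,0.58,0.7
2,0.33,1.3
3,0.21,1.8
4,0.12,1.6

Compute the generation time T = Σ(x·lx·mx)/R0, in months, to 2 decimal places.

2.25

lx·mx: 0, 0.406, 0.429, 0.378, 0.192 → R0 = 1.405
x·lx·mx: 0, 0.406, 0.858, 1.134, 0.768 → Σ = 3.166
T = 3.166 / 1.405 = 2.253381… → 2.25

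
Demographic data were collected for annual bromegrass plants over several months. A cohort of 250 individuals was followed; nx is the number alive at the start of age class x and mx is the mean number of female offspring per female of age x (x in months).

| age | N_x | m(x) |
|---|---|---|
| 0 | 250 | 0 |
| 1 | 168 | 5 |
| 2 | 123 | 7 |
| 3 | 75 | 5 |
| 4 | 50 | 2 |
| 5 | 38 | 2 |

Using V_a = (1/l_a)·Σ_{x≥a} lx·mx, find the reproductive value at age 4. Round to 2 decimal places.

lx = nx/n0 = nx/250: 1, 0.672, 0.492, 0.3, 0.2, 0.152
lx·mx for x ≥ 4: 0.4, 0.304 → sum = 0.704
V_4 = 0.704 / l_4 = 0.704 / 0.2 = 3.52 → 3.52

3.52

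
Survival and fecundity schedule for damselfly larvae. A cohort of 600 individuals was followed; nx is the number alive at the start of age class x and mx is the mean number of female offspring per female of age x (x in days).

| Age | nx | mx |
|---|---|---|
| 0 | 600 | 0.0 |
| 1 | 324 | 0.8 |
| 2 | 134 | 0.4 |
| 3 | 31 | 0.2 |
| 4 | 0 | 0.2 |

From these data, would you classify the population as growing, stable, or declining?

declining

lx = nx/n0 = nx/600: 1, 0.54, 0.22333…, 0.05167…, 0
R0 = Σ lx·mx = 0 + 0.432 + 0.089333… + 0.010333… + 0 = 0.531667…
R0 < 1, so the population is declining.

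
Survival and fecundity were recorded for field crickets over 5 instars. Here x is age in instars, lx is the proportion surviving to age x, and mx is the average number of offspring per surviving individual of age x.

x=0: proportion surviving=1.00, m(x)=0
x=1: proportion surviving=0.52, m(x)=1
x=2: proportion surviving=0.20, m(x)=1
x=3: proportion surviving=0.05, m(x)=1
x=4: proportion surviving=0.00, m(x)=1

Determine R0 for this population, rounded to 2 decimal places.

0.77

lx·mx by age: 0, 0.52, 0.2, 0.05, 0
R0 = Σ lx·mx = 0.77 → 0.77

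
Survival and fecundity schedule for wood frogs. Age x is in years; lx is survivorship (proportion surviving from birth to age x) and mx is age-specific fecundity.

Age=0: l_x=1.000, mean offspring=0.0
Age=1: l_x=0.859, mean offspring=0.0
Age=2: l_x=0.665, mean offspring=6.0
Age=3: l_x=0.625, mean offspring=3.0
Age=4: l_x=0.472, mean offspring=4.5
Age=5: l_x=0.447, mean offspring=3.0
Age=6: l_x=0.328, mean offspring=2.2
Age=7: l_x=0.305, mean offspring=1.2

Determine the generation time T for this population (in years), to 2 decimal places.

lx·mx: 0, 0, 3.99, 1.875, 2.124, 1.341, 0.7216, 0.366 → R0 = 10.4176
x·lx·mx: 0, 0, 7.98, 5.625, 8.496, 6.705, 4.3296, 2.562 → Σ = 35.6976
T = 35.6976 / 10.4176 = 3.426663… → 3.43

3.43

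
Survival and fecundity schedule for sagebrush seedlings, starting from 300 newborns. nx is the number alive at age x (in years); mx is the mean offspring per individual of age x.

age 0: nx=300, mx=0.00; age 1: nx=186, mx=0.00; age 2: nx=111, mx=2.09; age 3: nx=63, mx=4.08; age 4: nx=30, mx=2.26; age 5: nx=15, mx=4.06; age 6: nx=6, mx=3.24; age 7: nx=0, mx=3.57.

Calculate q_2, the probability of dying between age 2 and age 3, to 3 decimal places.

lx = nx/n0 = nx/300: 1, 0.62, 0.37, 0.21, 0.1, 0.05, 0.02, 0
q_2 = (l_2 − l_3) / l_2 = (0.37 − 0.21) / 0.37
     = 0.16 / 0.37 = 0.432432… → 0.432

0.432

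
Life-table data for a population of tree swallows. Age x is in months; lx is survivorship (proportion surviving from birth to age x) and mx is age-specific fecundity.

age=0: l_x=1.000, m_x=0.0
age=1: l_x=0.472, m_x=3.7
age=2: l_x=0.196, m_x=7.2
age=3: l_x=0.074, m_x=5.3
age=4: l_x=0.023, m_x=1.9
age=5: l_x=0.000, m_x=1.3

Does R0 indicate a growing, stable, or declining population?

R0 = Σ lx·mx = 0 + 1.7464 + 1.4112 + 0.3922 + 0.0437 + 0 = 3.5935
R0 > 1, so the population is growing.

growing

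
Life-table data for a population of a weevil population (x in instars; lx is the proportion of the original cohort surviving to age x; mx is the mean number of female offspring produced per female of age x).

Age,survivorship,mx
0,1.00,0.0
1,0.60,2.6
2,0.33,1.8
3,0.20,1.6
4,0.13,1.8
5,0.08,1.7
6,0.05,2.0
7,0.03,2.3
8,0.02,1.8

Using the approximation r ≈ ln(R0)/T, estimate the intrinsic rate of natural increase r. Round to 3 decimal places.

R0 = Σ lx·mx = 0 + 1.56 + 0.594 + 0.32 + 0.234 + 0.136 + 0.1 + 0.069 + 0.036 = 3.049
Σ x·lx·mx = 6.695; T = 6.695/3.049 = 2.1958…
r ≈ ln(R0)/T = ln(3.049)/2.1958… = 0.5077… → 0.508

0.508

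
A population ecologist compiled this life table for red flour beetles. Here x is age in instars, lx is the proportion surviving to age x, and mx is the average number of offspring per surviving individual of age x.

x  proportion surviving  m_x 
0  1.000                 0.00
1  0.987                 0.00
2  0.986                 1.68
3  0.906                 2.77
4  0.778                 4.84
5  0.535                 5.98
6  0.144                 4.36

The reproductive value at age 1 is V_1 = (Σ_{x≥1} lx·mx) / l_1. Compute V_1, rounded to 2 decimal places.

lx·mx for x ≥ 1: 0, 1.65648, 2.50962, 3.76552, 3.1993, 0.62784 → sum = 11.75876
V_1 = 11.75876 / l_1 = 11.75876 / 0.987 = 11.913637… → 11.91

11.91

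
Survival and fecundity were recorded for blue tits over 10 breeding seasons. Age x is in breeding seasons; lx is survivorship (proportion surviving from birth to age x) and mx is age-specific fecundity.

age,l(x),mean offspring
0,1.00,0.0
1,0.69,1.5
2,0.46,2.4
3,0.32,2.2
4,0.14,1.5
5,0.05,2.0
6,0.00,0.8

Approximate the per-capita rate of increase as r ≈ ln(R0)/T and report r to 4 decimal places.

0.5408

R0 = Σ lx·mx = 0 + 1.035 + 1.104 + 0.704 + 0.21 + 0.1 + 0 = 3.153
Σ x·lx·mx = 6.695; T = 6.695/3.153 = 2.12337…
r ≈ ln(R0)/T = ln(3.153)/2.12337… = 0.540816… → 0.5408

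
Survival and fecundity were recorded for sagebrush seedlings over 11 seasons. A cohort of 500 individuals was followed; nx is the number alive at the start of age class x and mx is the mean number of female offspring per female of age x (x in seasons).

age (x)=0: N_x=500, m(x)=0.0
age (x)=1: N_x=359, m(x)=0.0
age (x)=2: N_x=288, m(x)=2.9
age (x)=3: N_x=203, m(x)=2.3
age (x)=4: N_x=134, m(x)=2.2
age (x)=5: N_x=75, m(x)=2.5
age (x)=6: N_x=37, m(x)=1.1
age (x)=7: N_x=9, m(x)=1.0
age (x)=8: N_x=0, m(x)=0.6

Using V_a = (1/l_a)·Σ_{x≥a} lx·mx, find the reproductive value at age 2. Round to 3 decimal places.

lx = nx/n0 = nx/500: 1, 0.718, 0.576, 0.406, 0.268, 0.15, 0.074, 0.018, 0
lx·mx for x ≥ 2: 1.6704, 0.9338, 0.5896, 0.375, 0.0814, 0.018, 0 → sum = 3.6682
V_2 = 3.6682 / l_2 = 3.6682 / 0.576 = 6.368403… → 6.368

6.368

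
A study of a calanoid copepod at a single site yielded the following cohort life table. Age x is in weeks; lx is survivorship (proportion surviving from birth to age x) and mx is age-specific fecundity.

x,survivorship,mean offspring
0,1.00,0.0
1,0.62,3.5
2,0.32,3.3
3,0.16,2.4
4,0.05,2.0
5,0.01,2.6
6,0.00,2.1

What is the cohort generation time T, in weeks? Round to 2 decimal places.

1.60

lx·mx: 0, 2.17, 1.056, 0.384, 0.1, 0.026, 0 → R0 = 3.736
x·lx·mx: 0, 2.17, 2.112, 1.152, 0.4, 0.13, 0 → Σ = 5.964
T = 5.964 / 3.736 = 1.59636… → 1.60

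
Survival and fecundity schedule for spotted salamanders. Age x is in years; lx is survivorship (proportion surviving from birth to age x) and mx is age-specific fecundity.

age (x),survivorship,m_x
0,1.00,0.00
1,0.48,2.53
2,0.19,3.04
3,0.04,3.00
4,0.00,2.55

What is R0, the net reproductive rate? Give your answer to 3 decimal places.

lx·mx by age: 0, 1.2144, 0.5776, 0.12, 0
R0 = Σ lx·mx = 1.912 → 1.912

1.912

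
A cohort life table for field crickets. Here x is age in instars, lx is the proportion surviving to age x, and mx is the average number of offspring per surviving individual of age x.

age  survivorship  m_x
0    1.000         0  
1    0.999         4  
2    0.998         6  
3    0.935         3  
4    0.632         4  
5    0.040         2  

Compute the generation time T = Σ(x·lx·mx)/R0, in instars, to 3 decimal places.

2.267

lx·mx: 0, 3.996, 5.988, 2.805, 2.528, 0.08 → R0 = 15.397
x·lx·mx: 0, 3.996, 11.976, 8.415, 10.112, 0.4 → Σ = 34.899
T = 34.899 / 15.397 = 2.26661… → 2.267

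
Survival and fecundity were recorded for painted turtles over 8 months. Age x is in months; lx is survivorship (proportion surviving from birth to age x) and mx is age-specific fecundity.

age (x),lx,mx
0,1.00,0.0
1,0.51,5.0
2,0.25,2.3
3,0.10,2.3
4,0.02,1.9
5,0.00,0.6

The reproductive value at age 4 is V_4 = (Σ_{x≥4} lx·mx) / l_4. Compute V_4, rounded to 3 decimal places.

lx·mx for x ≥ 4: 0.038, 0 → sum = 0.038
V_4 = 0.038 / l_4 = 0.038 / 0.02 = 1.9 → 1.900

1.900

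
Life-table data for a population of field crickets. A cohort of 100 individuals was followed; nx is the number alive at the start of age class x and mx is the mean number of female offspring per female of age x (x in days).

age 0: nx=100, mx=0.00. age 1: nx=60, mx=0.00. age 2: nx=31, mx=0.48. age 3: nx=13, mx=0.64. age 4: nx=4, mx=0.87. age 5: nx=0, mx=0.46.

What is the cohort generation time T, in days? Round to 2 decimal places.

lx = nx/n0 = nx/100: 1, 0.6, 0.31, 0.13, 0.04, 0
lx·mx: 0, 0, 0.1488, 0.0832, 0.0348, 0 → R0 = 0.2668
x·lx·mx: 0, 0, 0.2976, 0.2496, 0.1392, 0 → Σ = 0.6864
T = 0.6864 / 0.2668 = 2.572714… → 2.57

2.57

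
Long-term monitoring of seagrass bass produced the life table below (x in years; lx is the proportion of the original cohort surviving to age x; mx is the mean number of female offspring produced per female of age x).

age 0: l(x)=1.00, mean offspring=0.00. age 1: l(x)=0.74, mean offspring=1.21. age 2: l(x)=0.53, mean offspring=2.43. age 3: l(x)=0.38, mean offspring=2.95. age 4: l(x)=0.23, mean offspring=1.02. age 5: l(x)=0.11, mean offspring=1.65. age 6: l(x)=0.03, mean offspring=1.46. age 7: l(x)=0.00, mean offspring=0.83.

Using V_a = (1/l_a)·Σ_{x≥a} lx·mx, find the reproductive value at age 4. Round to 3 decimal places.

lx·mx for x ≥ 4: 0.2346, 0.1815, 0.0438, 0 → sum = 0.4599
V_4 = 0.4599 / l_4 = 0.4599 / 0.23 = 1.999565… → 2.000

2.000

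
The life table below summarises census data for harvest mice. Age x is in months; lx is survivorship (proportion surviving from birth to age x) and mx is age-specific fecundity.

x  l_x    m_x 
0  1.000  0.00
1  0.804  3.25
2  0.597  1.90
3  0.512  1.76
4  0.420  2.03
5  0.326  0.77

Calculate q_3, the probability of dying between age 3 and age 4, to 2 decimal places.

0.18

q_3 = (l_3 − l_4) / l_3 = (0.512 − 0.42) / 0.512
     = 0.092 / 0.512 = 0.179688… → 0.18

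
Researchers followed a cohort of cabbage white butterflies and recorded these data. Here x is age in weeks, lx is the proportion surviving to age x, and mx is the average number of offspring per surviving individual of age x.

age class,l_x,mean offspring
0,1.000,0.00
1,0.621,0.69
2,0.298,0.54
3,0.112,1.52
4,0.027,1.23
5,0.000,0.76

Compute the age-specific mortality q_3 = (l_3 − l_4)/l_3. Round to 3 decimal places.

q_3 = (l_3 − l_4) / l_3 = (0.112 − 0.027) / 0.112
     = 0.085 / 0.112 = 0.758929… → 0.759

0.759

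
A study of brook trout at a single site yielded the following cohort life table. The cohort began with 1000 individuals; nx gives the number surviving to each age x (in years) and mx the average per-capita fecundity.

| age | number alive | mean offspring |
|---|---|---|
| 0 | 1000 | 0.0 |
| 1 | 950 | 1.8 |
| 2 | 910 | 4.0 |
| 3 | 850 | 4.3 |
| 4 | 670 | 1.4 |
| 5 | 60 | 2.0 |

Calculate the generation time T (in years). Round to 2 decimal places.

lx = nx/n0 = nx/1000: 1, 0.95, 0.91, 0.85, 0.67, 0.06
lx·mx: 0, 1.71, 3.64, 3.655, 0.938, 0.12 → R0 = 10.063
x·lx·mx: 0, 1.71, 7.28, 10.965, 3.752, 0.6 → Σ = 24.307
T = 24.307 / 10.063 = 2.415482… → 2.42

2.42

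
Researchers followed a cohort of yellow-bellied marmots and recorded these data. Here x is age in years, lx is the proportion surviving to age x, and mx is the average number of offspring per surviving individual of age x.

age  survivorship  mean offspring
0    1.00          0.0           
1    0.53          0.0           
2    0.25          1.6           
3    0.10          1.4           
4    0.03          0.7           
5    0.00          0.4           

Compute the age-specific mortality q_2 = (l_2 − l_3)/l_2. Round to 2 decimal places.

0.60

q_2 = (l_2 − l_3) / l_2 = (0.25 − 0.1) / 0.25
     = 0.15 / 0.25 = 0.6 → 0.60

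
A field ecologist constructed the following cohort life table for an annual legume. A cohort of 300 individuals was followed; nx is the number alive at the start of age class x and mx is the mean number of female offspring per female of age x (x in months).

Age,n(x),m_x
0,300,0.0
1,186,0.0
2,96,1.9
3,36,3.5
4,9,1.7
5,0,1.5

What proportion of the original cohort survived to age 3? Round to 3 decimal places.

0.120

l_3 = n_3/n_0 = 36/300 = 0.12 → 0.120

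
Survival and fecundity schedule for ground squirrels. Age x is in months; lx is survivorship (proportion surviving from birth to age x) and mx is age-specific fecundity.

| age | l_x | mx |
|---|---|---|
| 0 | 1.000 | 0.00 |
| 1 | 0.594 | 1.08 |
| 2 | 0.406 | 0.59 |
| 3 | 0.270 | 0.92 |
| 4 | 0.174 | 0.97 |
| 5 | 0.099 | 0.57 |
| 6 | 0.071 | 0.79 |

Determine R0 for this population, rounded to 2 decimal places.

lx·mx by age: 0, 0.64152, 0.23954, 0.2484, 0.16878, 0.05643, 0.05609
R0 = Σ lx·mx = 1.41076 → 1.41

1.41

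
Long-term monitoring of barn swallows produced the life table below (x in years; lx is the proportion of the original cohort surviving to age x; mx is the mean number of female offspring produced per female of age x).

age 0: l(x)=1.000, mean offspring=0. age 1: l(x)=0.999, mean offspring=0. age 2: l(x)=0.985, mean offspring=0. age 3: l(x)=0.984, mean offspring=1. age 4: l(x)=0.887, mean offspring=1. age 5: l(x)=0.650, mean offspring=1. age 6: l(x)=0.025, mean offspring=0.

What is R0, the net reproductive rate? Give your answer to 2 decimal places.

lx·mx by age: 0, 0, 0, 0.984, 0.887, 0.65, 0
R0 = Σ lx·mx = 2.521 → 2.52

2.52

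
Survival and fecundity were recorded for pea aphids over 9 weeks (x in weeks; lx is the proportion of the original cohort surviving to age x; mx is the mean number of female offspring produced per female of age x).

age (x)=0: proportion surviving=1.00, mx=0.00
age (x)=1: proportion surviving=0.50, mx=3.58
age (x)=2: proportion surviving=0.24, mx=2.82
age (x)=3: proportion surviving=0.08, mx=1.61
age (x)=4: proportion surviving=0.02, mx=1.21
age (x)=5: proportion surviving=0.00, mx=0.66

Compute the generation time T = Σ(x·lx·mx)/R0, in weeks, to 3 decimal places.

1.384

lx·mx: 0, 1.79, 0.6768, 0.1288, 0.0242, 0 → R0 = 2.6198
x·lx·mx: 0, 1.79, 1.3536, 0.3864, 0.0968, 0 → Σ = 3.6268
T = 3.6268 / 2.6198 = 1.38438… → 1.384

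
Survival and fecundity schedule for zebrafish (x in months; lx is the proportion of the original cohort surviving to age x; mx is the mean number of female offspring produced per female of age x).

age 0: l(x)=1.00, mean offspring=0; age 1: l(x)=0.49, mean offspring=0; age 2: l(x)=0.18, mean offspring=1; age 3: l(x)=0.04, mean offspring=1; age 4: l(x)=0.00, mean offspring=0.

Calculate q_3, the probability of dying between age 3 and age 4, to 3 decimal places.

1.000

q_3 = (l_3 − l_4) / l_3 = (0.04 − 0) / 0.04
     = 0.04 / 0.04 = 1 → 1.000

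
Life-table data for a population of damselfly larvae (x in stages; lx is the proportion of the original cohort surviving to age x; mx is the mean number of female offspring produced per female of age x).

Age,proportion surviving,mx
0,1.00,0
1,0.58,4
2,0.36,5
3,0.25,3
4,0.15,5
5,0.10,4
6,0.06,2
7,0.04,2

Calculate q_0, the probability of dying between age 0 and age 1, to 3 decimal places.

q_0 = (l_0 − l_1) / l_0 = (1 − 0.58) / 1
     = 0.42 / 1 = 0.42 → 0.420

0.420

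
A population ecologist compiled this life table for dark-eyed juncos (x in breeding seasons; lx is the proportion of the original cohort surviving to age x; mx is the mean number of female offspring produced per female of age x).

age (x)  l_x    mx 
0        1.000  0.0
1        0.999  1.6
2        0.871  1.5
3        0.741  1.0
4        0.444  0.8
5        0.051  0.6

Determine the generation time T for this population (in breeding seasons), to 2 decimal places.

1.99

lx·mx: 0, 1.5984, 1.3065, 0.741, 0.3552, 0.0306 → R0 = 4.0317
x·lx·mx: 0, 1.5984, 2.613, 2.223, 1.4208, 0.153 → Σ = 8.0082
T = 8.0082 / 4.0317 = 1.986309… → 1.99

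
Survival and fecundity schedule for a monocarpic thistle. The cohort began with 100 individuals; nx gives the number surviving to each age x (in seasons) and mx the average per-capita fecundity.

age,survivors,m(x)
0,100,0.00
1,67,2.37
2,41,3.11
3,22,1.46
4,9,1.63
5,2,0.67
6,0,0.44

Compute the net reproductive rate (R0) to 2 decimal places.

3.34

lx = nx/n0 = nx/100: 1, 0.67, 0.41, 0.22, 0.09, 0.02, 0
lx·mx by age: 0, 1.5879, 1.2751, 0.3212, 0.1467, 0.0134, 0
R0 = Σ lx·mx = 3.3443 → 3.34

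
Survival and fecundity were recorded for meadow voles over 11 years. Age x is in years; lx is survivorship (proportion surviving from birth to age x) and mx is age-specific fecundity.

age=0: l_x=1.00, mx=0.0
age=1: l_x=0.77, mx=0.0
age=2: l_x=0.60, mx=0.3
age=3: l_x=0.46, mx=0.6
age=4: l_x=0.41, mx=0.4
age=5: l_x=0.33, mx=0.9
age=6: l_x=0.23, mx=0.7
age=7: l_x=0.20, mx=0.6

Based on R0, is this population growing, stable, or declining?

growing

R0 = Σ lx·mx = 0 + 0 + 0.18 + 0.276 + 0.164 + 0.297 + 0.161 + 0.12 = 1.198
R0 > 1, so the population is growing.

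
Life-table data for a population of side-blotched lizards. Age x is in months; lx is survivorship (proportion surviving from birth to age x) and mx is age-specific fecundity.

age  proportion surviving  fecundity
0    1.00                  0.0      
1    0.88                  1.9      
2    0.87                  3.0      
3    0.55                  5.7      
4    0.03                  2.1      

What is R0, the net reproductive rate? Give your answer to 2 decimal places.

7.48

lx·mx by age: 0, 1.672, 2.61, 3.135, 0.063
R0 = Σ lx·mx = 7.48 → 7.48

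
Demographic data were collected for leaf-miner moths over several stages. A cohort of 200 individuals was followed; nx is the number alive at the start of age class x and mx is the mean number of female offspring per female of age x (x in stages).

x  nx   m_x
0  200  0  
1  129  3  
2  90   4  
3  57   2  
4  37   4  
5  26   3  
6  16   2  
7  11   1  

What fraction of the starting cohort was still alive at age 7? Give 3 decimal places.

l_7 = n_7/n_0 = 11/200 = 0.055 → 0.055

0.055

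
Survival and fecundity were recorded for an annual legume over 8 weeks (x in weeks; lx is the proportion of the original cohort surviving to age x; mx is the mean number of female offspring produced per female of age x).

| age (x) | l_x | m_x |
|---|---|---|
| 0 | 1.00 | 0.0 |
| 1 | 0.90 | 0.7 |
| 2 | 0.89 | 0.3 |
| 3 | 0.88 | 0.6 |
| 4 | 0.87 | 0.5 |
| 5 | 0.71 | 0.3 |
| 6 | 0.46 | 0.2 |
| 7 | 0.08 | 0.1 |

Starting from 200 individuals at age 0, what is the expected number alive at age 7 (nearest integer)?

16

Expected survivors = N0 · l_7 = 200 × 0.08 = 16 → 16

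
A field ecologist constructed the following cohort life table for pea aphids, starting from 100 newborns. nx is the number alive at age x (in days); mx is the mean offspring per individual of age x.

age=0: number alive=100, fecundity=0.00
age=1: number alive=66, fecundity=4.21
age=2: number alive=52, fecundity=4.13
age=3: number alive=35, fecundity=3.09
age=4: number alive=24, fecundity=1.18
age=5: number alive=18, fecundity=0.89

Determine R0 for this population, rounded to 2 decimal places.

6.45

lx = nx/n0 = nx/100: 1, 0.66, 0.52, 0.35, 0.24, 0.18
lx·mx by age: 0, 2.7786, 2.1476, 1.0815, 0.2832, 0.1602
R0 = Σ lx·mx = 6.4511 → 6.45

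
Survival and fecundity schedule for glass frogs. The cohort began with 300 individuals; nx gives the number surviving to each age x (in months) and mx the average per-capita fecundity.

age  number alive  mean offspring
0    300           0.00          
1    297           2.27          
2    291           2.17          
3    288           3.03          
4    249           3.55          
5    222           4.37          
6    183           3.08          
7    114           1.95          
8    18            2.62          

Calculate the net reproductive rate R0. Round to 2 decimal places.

16.22

lx = nx/n0 = nx/300: 1, 0.99, 0.97, 0.96, 0.83, 0.74, 0.61, 0.38, 0.06
lx·mx by age: 0, 2.2473, 2.1049, 2.9088, 2.9465, 3.2338, 1.8788, 0.741, 0.1572
R0 = Σ lx·mx = 16.2183 → 16.22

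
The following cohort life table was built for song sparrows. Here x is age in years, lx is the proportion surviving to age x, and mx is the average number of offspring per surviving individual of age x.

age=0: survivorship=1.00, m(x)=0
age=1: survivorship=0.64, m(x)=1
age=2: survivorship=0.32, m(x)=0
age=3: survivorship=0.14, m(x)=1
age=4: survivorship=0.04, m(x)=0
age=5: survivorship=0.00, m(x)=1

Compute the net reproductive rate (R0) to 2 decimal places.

0.78

lx·mx by age: 0, 0.64, 0, 0.14, 0, 0
R0 = Σ lx·mx = 0.78 → 0.78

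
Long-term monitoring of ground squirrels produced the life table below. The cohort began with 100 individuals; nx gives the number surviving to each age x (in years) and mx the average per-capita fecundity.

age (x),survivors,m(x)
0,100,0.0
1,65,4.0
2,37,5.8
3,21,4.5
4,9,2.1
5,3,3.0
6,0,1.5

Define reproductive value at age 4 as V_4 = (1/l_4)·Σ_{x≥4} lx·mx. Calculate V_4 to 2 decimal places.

lx = nx/n0 = nx/100: 1, 0.65, 0.37, 0.21, 0.09, 0.03, 0
lx·mx for x ≥ 4: 0.189, 0.09, 0 → sum = 0.279
V_4 = 0.279 / l_4 = 0.279 / 0.09 = 3.1 → 3.10

3.10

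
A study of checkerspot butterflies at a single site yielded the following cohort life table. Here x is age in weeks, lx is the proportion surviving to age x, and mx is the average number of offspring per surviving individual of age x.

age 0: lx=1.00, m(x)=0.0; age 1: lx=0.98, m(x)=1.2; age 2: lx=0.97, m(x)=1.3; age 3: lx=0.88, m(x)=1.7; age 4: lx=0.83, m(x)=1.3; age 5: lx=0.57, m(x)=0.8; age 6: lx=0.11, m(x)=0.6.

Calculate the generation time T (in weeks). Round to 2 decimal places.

lx·mx: 0, 1.176, 1.261, 1.496, 1.079, 0.456, 0.066 → R0 = 5.534
x·lx·mx: 0, 1.176, 2.522, 4.488, 4.316, 2.28, 0.396 → Σ = 15.178
T = 15.178 / 5.534 = 2.742682… → 2.74

2.74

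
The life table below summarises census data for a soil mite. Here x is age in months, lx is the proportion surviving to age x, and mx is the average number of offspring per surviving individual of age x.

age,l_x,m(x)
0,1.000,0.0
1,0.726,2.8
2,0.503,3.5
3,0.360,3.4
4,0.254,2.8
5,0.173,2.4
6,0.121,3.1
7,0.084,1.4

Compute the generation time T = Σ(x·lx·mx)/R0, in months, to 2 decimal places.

2.59

lx·mx: 0, 2.0328, 1.7605, 1.224, 0.7112, 0.4152, 0.3751, 0.1176 → R0 = 6.6364
x·lx·mx: 0, 2.0328, 3.521, 3.672, 2.8448, 2.076, 2.2506, 0.8232 → Σ = 17.2204
T = 17.2204 / 6.6364 = 2.594841… → 2.59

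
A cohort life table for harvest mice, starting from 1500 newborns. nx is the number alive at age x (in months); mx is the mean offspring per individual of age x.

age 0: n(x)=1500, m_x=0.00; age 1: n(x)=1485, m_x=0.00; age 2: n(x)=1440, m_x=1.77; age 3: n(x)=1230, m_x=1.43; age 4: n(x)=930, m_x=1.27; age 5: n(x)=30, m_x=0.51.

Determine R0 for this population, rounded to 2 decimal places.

3.67

lx = nx/n0 = nx/1500: 1, 0.99, 0.96, 0.82, 0.62, 0.02
lx·mx by age: 0, 0, 1.6992, 1.1726, 0.7874, 0.0102
R0 = Σ lx·mx = 3.6694 → 3.67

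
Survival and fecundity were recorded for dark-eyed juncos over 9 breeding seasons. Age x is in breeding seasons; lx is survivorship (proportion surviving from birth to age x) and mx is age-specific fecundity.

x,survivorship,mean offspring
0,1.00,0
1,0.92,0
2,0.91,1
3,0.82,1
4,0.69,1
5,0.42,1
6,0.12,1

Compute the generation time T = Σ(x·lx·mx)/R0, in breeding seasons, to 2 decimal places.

3.33

lx·mx: 0, 0, 0.91, 0.82, 0.69, 0.42, 0.12 → R0 = 2.96
x·lx·mx: 0, 0, 1.82, 2.46, 2.76, 2.1, 0.72 → Σ = 9.86
T = 9.86 / 2.96 = 3.331081… → 3.33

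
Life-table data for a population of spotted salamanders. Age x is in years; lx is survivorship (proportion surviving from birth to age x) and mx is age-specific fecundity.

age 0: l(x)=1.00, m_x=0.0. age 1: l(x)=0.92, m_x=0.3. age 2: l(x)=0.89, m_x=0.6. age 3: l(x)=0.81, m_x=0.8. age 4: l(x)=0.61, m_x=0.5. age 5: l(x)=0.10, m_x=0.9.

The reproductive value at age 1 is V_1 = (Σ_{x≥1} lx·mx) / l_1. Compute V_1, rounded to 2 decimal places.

2.01

lx·mx for x ≥ 1: 0.276, 0.534, 0.648, 0.305, 0.09 → sum = 1.853
V_1 = 1.853 / l_1 = 1.853 / 0.92 = 2.01413… → 2.01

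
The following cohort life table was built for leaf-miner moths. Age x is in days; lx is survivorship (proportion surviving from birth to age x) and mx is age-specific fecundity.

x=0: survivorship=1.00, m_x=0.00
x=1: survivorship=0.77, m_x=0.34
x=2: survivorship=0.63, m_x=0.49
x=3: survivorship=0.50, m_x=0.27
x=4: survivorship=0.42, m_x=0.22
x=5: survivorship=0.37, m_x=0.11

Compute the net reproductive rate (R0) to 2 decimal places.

0.84

lx·mx by age: 0, 0.2618, 0.3087, 0.135, 0.0924, 0.0407
R0 = Σ lx·mx = 0.8386 → 0.84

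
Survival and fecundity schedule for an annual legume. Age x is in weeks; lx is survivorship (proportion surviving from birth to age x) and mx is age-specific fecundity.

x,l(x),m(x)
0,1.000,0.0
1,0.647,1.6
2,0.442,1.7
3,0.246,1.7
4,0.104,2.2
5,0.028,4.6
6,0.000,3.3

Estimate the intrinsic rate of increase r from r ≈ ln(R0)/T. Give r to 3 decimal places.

0.451

R0 = Σ lx·mx = 0 + 1.0352 + 0.7514 + 0.4182 + 0.2288 + 0.1288 + 0 = 2.5624
Σ x·lx·mx = 5.3518; T = 5.3518/2.5624 = 2.08859…
r ≈ ln(R0)/T = ln(2.5624)/2.08859… = 0.45052… → 0.451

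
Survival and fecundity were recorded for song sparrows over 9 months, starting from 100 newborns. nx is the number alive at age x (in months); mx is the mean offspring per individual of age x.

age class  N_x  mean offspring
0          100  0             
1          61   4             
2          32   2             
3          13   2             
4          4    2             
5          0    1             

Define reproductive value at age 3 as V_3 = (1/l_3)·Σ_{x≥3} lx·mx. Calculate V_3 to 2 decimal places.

2.62

lx = nx/n0 = nx/100: 1, 0.61, 0.32, 0.13, 0.04, 0
lx·mx for x ≥ 3: 0.26, 0.08, 0 → sum = 0.34
V_3 = 0.34 / l_3 = 0.34 / 0.13 = 2.615385… → 2.62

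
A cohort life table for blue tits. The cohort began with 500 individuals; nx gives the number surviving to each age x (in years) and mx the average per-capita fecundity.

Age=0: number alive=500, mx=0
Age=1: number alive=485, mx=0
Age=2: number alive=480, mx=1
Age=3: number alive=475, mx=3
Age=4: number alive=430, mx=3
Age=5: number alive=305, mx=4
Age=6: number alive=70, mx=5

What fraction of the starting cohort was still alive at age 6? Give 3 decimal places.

l_6 = n_6/n_0 = 70/500 = 0.14 → 0.140

0.140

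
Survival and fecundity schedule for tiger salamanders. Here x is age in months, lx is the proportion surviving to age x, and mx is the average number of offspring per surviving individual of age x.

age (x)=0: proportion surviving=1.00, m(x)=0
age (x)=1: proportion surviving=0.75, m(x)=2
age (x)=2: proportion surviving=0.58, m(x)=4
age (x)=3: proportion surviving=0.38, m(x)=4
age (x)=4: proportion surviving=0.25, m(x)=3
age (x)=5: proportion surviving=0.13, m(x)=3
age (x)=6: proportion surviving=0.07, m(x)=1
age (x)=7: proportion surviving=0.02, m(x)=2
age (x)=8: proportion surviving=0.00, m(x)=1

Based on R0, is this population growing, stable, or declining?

growing

R0 = Σ lx·mx = 0 + 1.5 + 2.32 + 1.52 + 0.75 + 0.39 + 0.07 + 0.04 + 0 = 6.59
R0 > 1, so the population is growing.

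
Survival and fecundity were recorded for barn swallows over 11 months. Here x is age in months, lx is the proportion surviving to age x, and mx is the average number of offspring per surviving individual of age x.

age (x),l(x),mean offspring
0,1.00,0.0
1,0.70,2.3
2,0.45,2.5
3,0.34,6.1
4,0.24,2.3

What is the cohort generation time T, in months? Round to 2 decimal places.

2.29

lx·mx: 0, 1.61, 1.125, 2.074, 0.552 → R0 = 5.361
x·lx·mx: 0, 1.61, 2.25, 6.222, 2.208 → Σ = 12.29
T = 12.29 / 5.361 = 2.292483… → 2.29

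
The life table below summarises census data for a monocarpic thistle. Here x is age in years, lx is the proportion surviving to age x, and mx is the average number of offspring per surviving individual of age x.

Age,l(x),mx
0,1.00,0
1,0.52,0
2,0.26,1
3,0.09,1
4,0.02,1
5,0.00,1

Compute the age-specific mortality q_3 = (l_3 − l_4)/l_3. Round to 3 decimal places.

q_3 = (l_3 − l_4) / l_3 = (0.09 − 0.02) / 0.09
     = 0.07 / 0.09 = 0.777778… → 0.778

0.778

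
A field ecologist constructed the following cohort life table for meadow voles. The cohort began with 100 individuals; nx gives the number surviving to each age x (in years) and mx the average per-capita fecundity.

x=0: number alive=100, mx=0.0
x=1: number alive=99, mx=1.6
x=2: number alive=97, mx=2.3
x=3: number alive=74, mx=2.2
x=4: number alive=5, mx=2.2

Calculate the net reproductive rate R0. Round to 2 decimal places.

lx = nx/n0 = nx/100: 1, 0.99, 0.97, 0.74, 0.05
lx·mx by age: 0, 1.584, 2.231, 1.628, 0.11
R0 = Σ lx·mx = 5.553 → 5.55

5.55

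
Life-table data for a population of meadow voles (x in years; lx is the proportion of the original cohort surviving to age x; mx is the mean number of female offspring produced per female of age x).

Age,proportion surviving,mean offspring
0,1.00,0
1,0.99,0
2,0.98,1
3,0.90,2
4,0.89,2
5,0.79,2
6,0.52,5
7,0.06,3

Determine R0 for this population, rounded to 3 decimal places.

lx·mx by age: 0, 0, 0.98, 1.8, 1.78, 1.58, 2.6, 0.18
R0 = Σ lx·mx = 8.92 → 8.920

8.920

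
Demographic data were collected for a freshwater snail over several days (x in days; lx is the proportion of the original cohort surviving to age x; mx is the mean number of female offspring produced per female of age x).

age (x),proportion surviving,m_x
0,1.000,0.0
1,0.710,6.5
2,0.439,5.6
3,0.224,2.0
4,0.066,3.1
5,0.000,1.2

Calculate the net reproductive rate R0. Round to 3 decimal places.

lx·mx by age: 0, 4.615, 2.4584, 0.448, 0.2046, 0
R0 = Σ lx·mx = 7.726 → 7.726

7.726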